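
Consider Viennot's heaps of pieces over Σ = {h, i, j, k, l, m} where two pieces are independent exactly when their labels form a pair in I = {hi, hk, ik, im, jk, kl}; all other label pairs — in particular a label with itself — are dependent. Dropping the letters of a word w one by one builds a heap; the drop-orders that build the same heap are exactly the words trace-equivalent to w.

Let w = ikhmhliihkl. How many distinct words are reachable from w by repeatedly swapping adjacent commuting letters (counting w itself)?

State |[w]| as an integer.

drop 0:i onto floor
drop 1:k onto floor
drop 2:h onto floor
drop 3:m onto {1:k, 2:h}
drop 4:h onto {3:m}
drop 5:l onto {0:i, 4:h}
drop 6:i onto {5:l}
drop 7:i onto {6:i}
drop 8:h onto {5:l}
drop 9:k onto {3:m}
drop 10:l onto {7:i, 8:h}
ground layer = {0:i, 1:k, 2:h}
drop-orders for the pieces not yet dropped (sum over which currently-grounded one goes next):
  1 to go: {9} 1  {10} 1
  2 to go: {7,10} 1  {8,10} 1  {9,10} 2
  3 to go: {6,7,10} 1  {7,8,10} 2  {7,9,10} 3  {8,9,10} 3
  4 to go: {6,7,8,10} 3  {6,7,9,10} 4  {7,8,9,10} 8
  5 to go: {5,6,7,8,10} 3  {6,7,8,9,10} 15
  6 to go: {0,5,6,7,8,10} 3  {4,5,6,7,8,10} 3  {5,6,7,8,9,10} 18
  7 to go: {0,4,5,6,7,8,10} 6  {0,5,6,7,8,9,10} 21  {4,5,6,7,8,9,10} 21
  8 to go: {0,4,5,6,7,8,9,10} 48  {3,4,5,6,7,8,9,10} 21
  9 to go: {0,3,4,5,6,7,8,9,10} 69  {1,3,4,5,6,7,8,9,10} 21  {2,3,4,5,6,7,8,9,10} 21
  if 0:i drops first: 42 orders
  if 1:k drops first: 90 orders
  if 2:h drops first: 90 orders
heap linearizations: 222

222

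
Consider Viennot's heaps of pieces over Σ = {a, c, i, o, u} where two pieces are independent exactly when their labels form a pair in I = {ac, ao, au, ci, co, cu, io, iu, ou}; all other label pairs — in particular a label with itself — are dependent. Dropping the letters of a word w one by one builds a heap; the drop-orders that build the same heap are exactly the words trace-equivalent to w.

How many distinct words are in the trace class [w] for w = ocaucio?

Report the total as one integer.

drop 0:o onto floor
drop 1:c onto floor
drop 2:a onto floor
drop 3:u onto floor
drop 4:c onto {1:c}
drop 5:i onto {2:a}
drop 6:o onto {0:o}
ground layer = {0:o, 1:c, 2:a, 3:u}
drop-orders for the pieces not yet dropped (sum over which currently-grounded one goes next):
  1 to go: {3} 1  {4} 1  {5} 1  {6} 1
  2 to go: {0,6} 1  {1,4} 1  {2,5} 1  {3,4} 2  {3,5} 2  {3,6} 2  {4,5} 2  {4,6} 2  {5,6} 2
  3 to go: {0,3,6} 3  {0,4,6} 3  {0,5,6} 3  {1,3,4} 3  {1,4,5} 3  {1,4,6} 3  {2,3,5} 3  {2,4,5} 3  {2,5,6} 3  {3,4,5} 6  {3,4,6} 6  {3,5,6} 6  {4,5,6} 6
  4 to go: {0,1,4,6} 6  {0,2,5,6} 6  {0,3,4,6} 12  {0,3,5,6} 12  {0,4,5,6} 12  {1,2,4,5} 6  {1,3,4,5} 12  {1,3,4,6} 12  {1,4,5,6} 12  {2,3,4,5} 12  {2,3,5,6} 12  {2,4,5,6} 12  {3,4,5,6} 24
  5 to go: {0,1,3,4,6} 30  {0,1,4,5,6} 30  {0,2,3,5,6} 30  {0,2,4,5,6} 30  {0,3,4,5,6} 60  {1,2,3,4,5} 30  {1,2,4,5,6} 30  {1,3,4,5,6} 60  {2,3,4,5,6} 60
  if 0:o drops first: 180 orders
  if 1:c drops first: 180 orders
  if 2:a drops first: 180 orders
  if 3:u drops first: 90 orders
heap linearizations: 630

630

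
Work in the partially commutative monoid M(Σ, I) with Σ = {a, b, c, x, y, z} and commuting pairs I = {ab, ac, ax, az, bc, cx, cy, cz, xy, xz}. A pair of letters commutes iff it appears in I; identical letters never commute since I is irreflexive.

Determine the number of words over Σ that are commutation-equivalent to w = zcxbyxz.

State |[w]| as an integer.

piece 0:z — minimal
piece 1:c — minimal
piece 2:x — minimal
piece 3:b rests on {0:z, 2:x}
piece 4:y rests on {3:b}
piece 5:x rests on {3:b}
piece 6:z rests on {4:y}
minimal pieces: {0:z, 1:c, 2:x}
ways to finish when only these pieces remain (= sum over removing one remaining piece with nothing left below it):
  1 left: {1}→1  {5}→1  {6}→1
  2 left: {1,5}→2  {1,6}→2  {4,6}→1  {5,6}→2
  3 left: {1,4,6}→3  {1,5,6}→6  {4,5,6}→3
  4 left: {1,4,5,6}→12  {3,4,5,6}→3
  5 left: {0,3,4,5,6}→3  {1,3,4,5,6}→15  {2,3,4,5,6}→3
  placing 0:z first → 18 extensions
  placing 1:c first → 6 extensions
  placing 2:x first → 18 extensions
total linear extensions = 42

42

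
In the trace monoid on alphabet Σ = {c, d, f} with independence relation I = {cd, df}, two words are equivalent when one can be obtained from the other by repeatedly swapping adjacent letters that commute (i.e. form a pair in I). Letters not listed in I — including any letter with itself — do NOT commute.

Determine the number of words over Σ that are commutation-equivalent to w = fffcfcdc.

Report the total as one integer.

8

piece 0:f — minimal
piece 1:f rests on {0:f}
piece 2:f rests on {1:f}
piece 3:c rests on {2:f}
piece 4:f rests on {3:c}
piece 5:c rests on {4:f}
piece 6:d — minimal
piece 7:c rests on {5:c}
minimal pieces: {0:f, 6:d}
ways to finish when only these pieces remain (= sum over removing one remaining piece with nothing left below it):
  1 left: {6}→1  {7}→1
  2 left: {5,7}→1  {6,7}→2
  3 left: {4,5,7}→1  {5,6,7}→3
  4 left: {3,4,5,7}→1  {4,5,6,7}→4
  5 left: {2,3,4,5,7}→1  {3,4,5,6,7}→5
  6 left: {1,2,3,4,5,7}→1  {2,3,4,5,6,7}→6
  placing 0:f first → 7 extensions
  placing 6:d first → 1 extensions
total linear extensions = 8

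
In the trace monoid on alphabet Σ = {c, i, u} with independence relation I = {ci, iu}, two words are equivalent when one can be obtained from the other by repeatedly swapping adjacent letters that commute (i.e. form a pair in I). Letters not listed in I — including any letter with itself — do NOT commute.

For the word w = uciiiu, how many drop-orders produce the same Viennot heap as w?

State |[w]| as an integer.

20

0(u) covers ∅
1(c) covers 0:u
2(i) covers ∅
3(i) covers 2:i
4(i) covers 3:i
5(u) covers 1:c
floor of heap: 0:u, 2:i
completions by unplaced set U, small U first (add the entries for U minus each lowest piece of U):
  |U|=1: {4}:1  {5}:1
  |U|=2: {1,5}:1  {3,4}:1  {4,5}:2
  |U|=3: {0,1,5}:1  {1,4,5}:3  {2,3,4}:1  {3,4,5}:3
  |U|=4: {0,1,4,5}:4  {1,3,4,5}:6  {2,3,4,5}:4
  start at 0(u): 10
  start at 2(i): 10
sum over floor = 20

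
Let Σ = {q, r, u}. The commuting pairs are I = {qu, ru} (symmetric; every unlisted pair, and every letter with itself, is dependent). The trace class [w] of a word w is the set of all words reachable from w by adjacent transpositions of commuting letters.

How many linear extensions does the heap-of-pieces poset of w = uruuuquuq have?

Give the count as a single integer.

#0=u has no predecessor
#1=r has no predecessor
#2=u depends on [0:u]
#3=u depends on [2:u]
#4=u depends on [3:u]
#5=q depends on [1:r]
#6=u depends on [4:u]
#7=u depends on [6:u]
#8=q depends on [5:q]
sources: [0:u, 1:r]
N(rest) = Σ N(rest − s) over sources s of rest; N(one piece) = 1:
  size 1 → [7]=1  [8]=1
  size 2 → [5,8]=1  [6,7]=1  [7,8]=2
  size 3 → [1,5,8]=1  [4,6,7]=1  [5,7,8]=3  [6,7,8]=3
  size 4 → [1,5,7,8]=4  [3,4,6,7]=1  [4,6,7,8]=4  [5,6,7,8]=6
  size 5 → [1,5,6,7,8]=10  [2,3,4,6,7]=1  [3,4,6,7,8]=5  [4,5,6,7,8]=10
  size 6 → [0,2,3,4,6,7]=1  [1,4,5,6,7,8]=20  [2,3,4,6,7,8]=6  [3,4,5,6,7,8]=15
  size 7 → [0,2,3,4,6,7,8]=7  [1,3,4,5,6,7,8]=35  [2,3,4,5,6,7,8]=21
  first=0(u) contributes 56
  first=1(r) contributes 28
|[w]| = 84

84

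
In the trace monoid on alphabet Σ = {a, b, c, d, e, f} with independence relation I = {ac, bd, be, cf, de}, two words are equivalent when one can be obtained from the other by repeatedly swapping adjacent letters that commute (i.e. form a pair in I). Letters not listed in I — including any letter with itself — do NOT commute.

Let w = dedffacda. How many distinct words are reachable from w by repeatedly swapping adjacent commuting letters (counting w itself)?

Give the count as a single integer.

12

drop 0:d onto floor
drop 1:e onto floor
drop 2:d onto {0:d}
drop 3:f onto {1:e, 2:d}
drop 4:f onto {3:f}
drop 5:a onto {4:f}
drop 6:c onto {1:e, 2:d}
drop 7:d onto {5:a, 6:c}
drop 8:a onto {7:d}
ground layer = {0:d, 1:e}
drop-orders for the pieces not yet dropped (sum over which currently-grounded one goes next):
  1 to go: {8} 1
  2 to go: {7,8} 1
  3 to go: {5,7,8} 1  {6,7,8} 1
  4 to go: {4,5,7,8} 1  {5,6,7,8} 2
  5 to go: {3,4,5,7,8} 1  {4,5,6,7,8} 3
  6 to go: {3,4,5,6,7,8} 4
  7 to go: {1,3,4,5,6,7,8} 4  {2,3,4,5,6,7,8} 4
  if 0:d drops first: 8 orders
  if 1:e drops first: 4 orders
heap linearizations: 12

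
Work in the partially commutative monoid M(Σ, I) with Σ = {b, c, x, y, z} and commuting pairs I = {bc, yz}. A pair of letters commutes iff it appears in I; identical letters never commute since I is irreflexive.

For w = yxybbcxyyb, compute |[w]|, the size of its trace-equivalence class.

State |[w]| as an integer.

drop 0:y onto floor
drop 1:x onto {0:y}
drop 2:y onto {1:x}
drop 3:b onto {2:y}
drop 4:b onto {3:b}
drop 5:c onto {2:y}
drop 6:x onto {4:b, 5:c}
drop 7:y onto {6:x}
drop 8:y onto {7:y}
drop 9:b onto {8:y}
ground layer = {0:y}
drop-orders for the pieces not yet dropped (sum over which currently-grounded one goes next):
  1 to go: {9} 1
  2 to go: {8,9} 1
  3 to go: {7,8,9} 1
  4 to go: {6,7,8,9} 1
  5 to go: {4,6,7,8,9} 1  {5,6,7,8,9} 1
  6 to go: {3,4,6,7,8,9} 1  {4,5,6,7,8,9} 2
  7 to go: {3,4,5,6,7,8,9} 3
  8 to go: {2,3,4,5,6,7,8,9} 3
  if 0:y drops first: 3 orders

3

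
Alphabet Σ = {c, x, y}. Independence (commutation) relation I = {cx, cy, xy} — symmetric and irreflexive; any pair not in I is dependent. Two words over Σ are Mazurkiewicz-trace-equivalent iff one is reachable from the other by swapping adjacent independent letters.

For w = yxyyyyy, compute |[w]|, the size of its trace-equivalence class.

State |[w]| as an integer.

piece 0:y — minimal
piece 1:x — minimal
piece 2:y rests on {0:y}
piece 3:y rests on {2:y}
piece 4:y rests on {3:y}
piece 5:y rests on {4:y}
piece 6:y rests on {5:y}
minimal pieces: {0:y, 1:x}
ways to finish when only these pieces remain (= sum over removing one remaining piece with nothing left below it):
  1 left: {1}→1  {6}→1
  2 left: {1,6}→2  {5,6}→1
  3 left: {1,5,6}→3  {4,5,6}→1
  4 left: {1,4,5,6}→4  {3,4,5,6}→1
  5 left: {1,3,4,5,6}→5  {2,3,4,5,6}→1
  placing 0:y first → 6 extensions
  placing 1:x first → 1 extensions
total linear extensions = 7

7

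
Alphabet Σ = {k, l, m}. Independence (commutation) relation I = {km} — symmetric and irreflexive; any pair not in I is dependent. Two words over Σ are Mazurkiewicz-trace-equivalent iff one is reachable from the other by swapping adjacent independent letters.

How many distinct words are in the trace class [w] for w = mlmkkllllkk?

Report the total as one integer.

3

0(m) covers ∅
1(l) covers 0:m
2(m) covers 1:l
3(k) covers 1:l
4(k) covers 3:k
5(l) covers 2:m, 4:k
6(l) covers 5:l
7(l) covers 6:l
8(l) covers 7:l
9(k) covers 8:l
10(k) covers 9:k
floor of heap: 0:m
completions by unplaced set U, small U first (add the entries for U minus each lowest piece of U):
  |U|=1: {10}:1
  |U|=2: {9,10}:1
  |U|=3: {8,9,10}:1
  |U|=4: {7,8,9,10}:1
  |U|=5: {6,7,8,9,10}:1
  |U|=6: {5,6,7,8,9,10}:1
  |U|=7: {2,5,6,7,8,9,10}:1  {4,5,6,7,8,9,10}:1
  |U|=8: {2,4,5,6,7,8,9,10}:2  {3,4,5,6,7,8,9,10}:1
  |U|=9: {2,3,4,5,6,7,8,9,10}:3
  start at 0(m): 3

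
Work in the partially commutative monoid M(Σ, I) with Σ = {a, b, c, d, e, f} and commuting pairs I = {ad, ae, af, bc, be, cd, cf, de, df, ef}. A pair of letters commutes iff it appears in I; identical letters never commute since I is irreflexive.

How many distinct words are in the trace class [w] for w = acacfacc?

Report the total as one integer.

8

piece 0:a — minimal
piece 1:c rests on {0:a}
piece 2:a rests on {1:c}
piece 3:c rests on {2:a}
piece 4:f — minimal
piece 5:a rests on {3:c}
piece 6:c rests on {5:a}
piece 7:c rests on {6:c}
minimal pieces: {0:a, 4:f}
ways to finish when only these pieces remain (= sum over removing one remaining piece with nothing left below it):
  1 left: {4}→1  {7}→1
  2 left: {4,7}→2  {6,7}→1
  3 left: {4,6,7}→3  {5,6,7}→1
  4 left: {3,5,6,7}→1  {4,5,6,7}→4
  5 left: {2,3,5,6,7}→1  {3,4,5,6,7}→5
  6 left: {1,2,3,5,6,7}→1  {2,3,4,5,6,7}→6
  placing 0:a first → 7 extensions
  placing 4:f first → 1 extensions
total linear extensions = 8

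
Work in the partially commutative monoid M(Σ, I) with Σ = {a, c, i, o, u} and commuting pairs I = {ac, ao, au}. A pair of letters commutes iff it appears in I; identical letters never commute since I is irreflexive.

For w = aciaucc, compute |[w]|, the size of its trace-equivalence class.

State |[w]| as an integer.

8

#0=a has no predecessor
#1=c has no predecessor
#2=i depends on [0:a, 1:c]
#3=a depends on [2:i]
#4=u depends on [2:i]
#5=c depends on [4:u]
#6=c depends on [5:c]
sources: [0:a, 1:c]
N(rest) = Σ N(rest − s) over sources s of rest; N(one piece) = 1:
  size 1 → [3]=1  [6]=1
  size 2 → [3,6]=2  [5,6]=1
  size 3 → [3,5,6]=3  [4,5,6]=1
  size 4 → [3,4,5,6]=4
  size 5 → [2,3,4,5,6]=4
  first=0(a) contributes 4
  first=1(c) contributes 4
|[w]| = 8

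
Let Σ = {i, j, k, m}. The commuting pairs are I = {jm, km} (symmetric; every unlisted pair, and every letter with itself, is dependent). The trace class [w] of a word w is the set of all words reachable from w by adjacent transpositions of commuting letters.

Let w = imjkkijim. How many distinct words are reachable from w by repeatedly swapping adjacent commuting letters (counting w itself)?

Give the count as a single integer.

piece 0:i — minimal
piece 1:m rests on {0:i}
piece 2:j rests on {0:i}
piece 3:k rests on {2:j}
piece 4:k rests on {3:k}
piece 5:i rests on {1:m, 4:k}
piece 6:j rests on {5:i}
piece 7:i rests on {6:j}
piece 8:m rests on {7:i}
minimal pieces: {0:i}
ways to finish when only these pieces remain (= sum over removing one remaining piece with nothing left below it):
  1 left: {8}→1
  2 left: {7,8}→1
  3 left: {6,7,8}→1
  4 left: {5,6,7,8}→1
  5 left: {1,5,6,7,8}→1  {4,5,6,7,8}→1
  6 left: {1,4,5,6,7,8}→2  {3,4,5,6,7,8}→1
  7 left: {1,3,4,5,6,7,8}→3  {2,3,4,5,6,7,8}→1
  placing 0:i first → 4 extensions

4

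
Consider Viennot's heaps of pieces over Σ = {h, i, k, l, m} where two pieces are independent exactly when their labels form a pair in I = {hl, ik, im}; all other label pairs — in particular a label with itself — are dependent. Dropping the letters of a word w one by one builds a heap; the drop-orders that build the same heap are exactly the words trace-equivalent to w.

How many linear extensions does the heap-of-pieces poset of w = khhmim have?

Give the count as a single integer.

drop 0:k onto floor
drop 1:h onto {0:k}
drop 2:h onto {1:h}
drop 3:m onto {2:h}
drop 4:i onto {2:h}
drop 5:m onto {3:m}
ground layer = {0:k}
drop-orders for the pieces not yet dropped (sum over which currently-grounded one goes next):
  1 to go: {4} 1  {5} 1
  2 to go: {3,5} 1  {4,5} 2
  3 to go: {3,4,5} 3
  4 to go: {2,3,4,5} 3
  if 0:k drops first: 3 orders

3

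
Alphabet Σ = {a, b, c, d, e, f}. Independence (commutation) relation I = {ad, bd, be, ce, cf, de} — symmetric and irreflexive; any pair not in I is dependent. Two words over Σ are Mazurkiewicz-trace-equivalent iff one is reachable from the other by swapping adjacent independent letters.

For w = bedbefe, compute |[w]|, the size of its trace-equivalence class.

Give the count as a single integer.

#0=b has no predecessor
#1=e has no predecessor
#2=d has no predecessor
#3=b depends on [0:b]
#4=e depends on [1:e]
#5=f depends on [2:d, 3:b, 4:e]
#6=e depends on [5:f]
sources: [0:b, 1:e, 2:d]
N(rest) = Σ N(rest − s) over sources s of rest; N(one piece) = 1:
  size 1 → [6]=1
  size 2 → [5,6]=1
  size 3 → [2,5,6]=1  [3,5,6]=1  [4,5,6]=1
  size 4 → [0,3,5,6]=1  [1,4,5,6]=1  [2,3,5,6]=2  [2,4,5,6]=2  [3,4,5,6]=2
  size 5 → [0,2,3,5,6]=3  [0,3,4,5,6]=3  [1,2,4,5,6]=3  [1,3,4,5,6]=3  [2,3,4,5,6]=6
  first=0(b) contributes 12
  first=1(e) contributes 12
  first=2(d) contributes 6
|[w]| = 30

30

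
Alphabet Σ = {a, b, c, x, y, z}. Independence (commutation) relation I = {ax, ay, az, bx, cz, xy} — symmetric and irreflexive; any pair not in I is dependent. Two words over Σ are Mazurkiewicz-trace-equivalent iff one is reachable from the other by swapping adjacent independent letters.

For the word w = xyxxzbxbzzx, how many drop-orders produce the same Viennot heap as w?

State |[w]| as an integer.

piece 0:x — minimal
piece 1:y — minimal
piece 2:x rests on {0:x}
piece 3:x rests on {2:x}
piece 4:z rests on {1:y, 3:x}
piece 5:b rests on {4:z}
piece 6:x rests on {4:z}
piece 7:b rests on {5:b}
piece 8:z rests on {6:x, 7:b}
piece 9:z rests on {8:z}
piece 10:x rests on {9:z}
minimal pieces: {0:x, 1:y}
ways to finish when only these pieces remain (= sum over removing one remaining piece with nothing left below it):
  1 left: {10}→1
  2 left: {9,10}→1
  3 left: {8,9,10}→1
  4 left: {6,8,9,10}→1  {7,8,9,10}→1
  5 left: {5,7,8,9,10}→1  {6,7,8,9,10}→2
  6 left: {5,6,7,8,9,10}→3
  7 left: {4,5,6,7,8,9,10}→3
  8 left: {1,4,5,6,7,8,9,10}→3  {3,4,5,6,7,8,9,10}→3
  9 left: {1,3,4,5,6,7,8,9,10}→6  {2,3,4,5,6,7,8,9,10}→3
  placing 0:x first → 9 extensions
  placing 1:y first → 3 extensions
total linear extensions = 12

12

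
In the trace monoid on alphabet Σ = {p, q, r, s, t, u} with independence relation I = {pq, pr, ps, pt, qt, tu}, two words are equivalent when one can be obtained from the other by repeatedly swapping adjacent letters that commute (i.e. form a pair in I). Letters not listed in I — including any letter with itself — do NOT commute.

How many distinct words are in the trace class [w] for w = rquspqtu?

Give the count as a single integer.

11

0(r) covers ∅
1(q) covers 0:r
2(u) covers 1:q
3(s) covers 2:u
4(p) covers 2:u
5(q) covers 3:s
6(t) covers 3:s
7(u) covers 4:p, 5:q
floor of heap: 0:r
completions by unplaced set U, small U first (add the entries for U minus each lowest piece of U):
  |U|=1: {6}:1  {7}:1
  |U|=2: {4,7}:1  {5,7}:1  {6,7}:2
  |U|=3: {4,5,7}:2  {4,6,7}:3  {5,6,7}:3
  |U|=4: {3,5,6,7}:3  {4,5,6,7}:8
  |U|=5: {3,4,5,6,7}:11
  |U|=6: {2,3,4,5,6,7}:11
  start at 0(r): 11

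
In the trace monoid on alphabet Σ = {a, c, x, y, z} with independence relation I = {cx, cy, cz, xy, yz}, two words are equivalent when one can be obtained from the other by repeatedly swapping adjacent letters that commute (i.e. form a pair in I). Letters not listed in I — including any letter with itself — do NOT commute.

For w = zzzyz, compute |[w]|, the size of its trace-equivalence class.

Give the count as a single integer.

piece 0:z — minimal
piece 1:z rests on {0:z}
piece 2:z rests on {1:z}
piece 3:y — minimal
piece 4:z rests on {2:z}
minimal pieces: {0:z, 3:y}
ways to finish when only these pieces remain (= sum over removing one remaining piece with nothing left below it):
  1 left: {3}→1  {4}→1
  2 left: {2,4}→1  {3,4}→2
  3 left: {1,2,4}→1  {2,3,4}→3
  placing 0:z first → 4 extensions
  placing 3:y first → 1 extensions
total linear extensions = 5

5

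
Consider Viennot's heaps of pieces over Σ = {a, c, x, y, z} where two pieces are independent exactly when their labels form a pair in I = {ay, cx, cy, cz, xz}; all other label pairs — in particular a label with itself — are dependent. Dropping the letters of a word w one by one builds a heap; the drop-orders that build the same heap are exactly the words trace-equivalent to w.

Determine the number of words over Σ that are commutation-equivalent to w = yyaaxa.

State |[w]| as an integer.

6

#0=y has no predecessor
#1=y depends on [0:y]
#2=a has no predecessor
#3=a depends on [2:a]
#4=x depends on [1:y, 3:a]
#5=a depends on [4:x]
sources: [0:y, 2:a]
N(rest) = Σ N(rest − s) over sources s of rest; N(one piece) = 1:
  size 1 → [5]=1
  size 2 → [4,5]=1
  size 3 → [1,4,5]=1  [3,4,5]=1
  size 4 → [0,1,4,5]=1  [1,3,4,5]=2  [2,3,4,5]=1
  first=0(y) contributes 3
  first=2(a) contributes 3
|[w]| = 6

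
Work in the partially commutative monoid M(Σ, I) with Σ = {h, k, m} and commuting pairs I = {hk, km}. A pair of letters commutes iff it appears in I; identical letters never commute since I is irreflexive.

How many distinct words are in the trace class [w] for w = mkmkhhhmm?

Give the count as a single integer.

36

piece 0:m — minimal
piece 1:k — minimal
piece 2:m rests on {0:m}
piece 3:k rests on {1:k}
piece 4:h rests on {2:m}
piece 5:h rests on {4:h}
piece 6:h rests on {5:h}
piece 7:m rests on {6:h}
piece 8:m rests on {7:m}
minimal pieces: {0:m, 1:k}
ways to finish when only these pieces remain (= sum over removing one remaining piece with nothing left below it):
  1 left: {3}→1  {8}→1
  2 left: {1,3}→1  {3,8}→2  {7,8}→1
  3 left: {1,3,8}→3  {3,7,8}→3  {6,7,8}→1
  4 left: {1,3,7,8}→6  {3,6,7,8}→4  {5,6,7,8}→1
  5 left: {1,3,6,7,8}→10  {3,5,6,7,8}→5  {4,5,6,7,8}→1
  6 left: {1,3,5,6,7,8}→15  {2,4,5,6,7,8}→1  {3,4,5,6,7,8}→6
  7 left: {0,2,4,5,6,7,8}→1  {1,3,4,5,6,7,8}→21  {2,3,4,5,6,7,8}→7
  placing 0:m first → 28 extensions
  placing 1:k first → 8 extensions
total linear extensions = 36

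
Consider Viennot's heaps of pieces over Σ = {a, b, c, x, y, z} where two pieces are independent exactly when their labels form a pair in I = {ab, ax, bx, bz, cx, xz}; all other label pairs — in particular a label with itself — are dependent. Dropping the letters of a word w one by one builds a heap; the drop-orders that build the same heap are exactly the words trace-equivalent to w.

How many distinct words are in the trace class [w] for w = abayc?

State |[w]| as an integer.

#0=a has no predecessor
#1=b has no predecessor
#2=a depends on [0:a]
#3=y depends on [1:b, 2:a]
#4=c depends on [3:y]
sources: [0:a, 1:b]
N(rest) = Σ N(rest − s) over sources s of rest; N(one piece) = 1:
  size 1 → [4]=1
  size 2 → [3,4]=1
  size 3 → [1,3,4]=1  [2,3,4]=1
  first=0(a) contributes 2
  first=1(b) contributes 1
|[w]| = 3

3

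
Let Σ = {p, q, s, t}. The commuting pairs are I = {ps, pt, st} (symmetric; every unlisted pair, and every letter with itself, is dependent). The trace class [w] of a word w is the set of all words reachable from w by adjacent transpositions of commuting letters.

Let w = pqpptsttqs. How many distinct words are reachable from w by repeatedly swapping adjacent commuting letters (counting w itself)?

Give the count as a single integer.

60

drop 0:p onto floor
drop 1:q onto {0:p}
drop 2:p onto {1:q}
drop 3:p onto {2:p}
drop 4:t onto {1:q}
drop 5:s onto {1:q}
drop 6:t onto {4:t}
drop 7:t onto {6:t}
drop 8:q onto {3:p, 5:s, 7:t}
drop 9:s onto {8:q}
ground layer = {0:p}
drop-orders for the pieces not yet dropped (sum over which currently-grounded one goes next):
  1 to go: {9} 1
  2 to go: {8,9} 1
  3 to go: {3,8,9} 1  {5,8,9} 1  {7,8,9} 1
  4 to go: {2,3,8,9} 1  {3,5,8,9} 2  {3,7,8,9} 2  {5,7,8,9} 2  {6,7,8,9} 1
  5 to go: {2,3,5,8,9} 3  {2,3,7,8,9} 3  {3,5,7,8,9} 6  {3,6,7,8,9} 3  {4,6,7,8,9} 1  {5,6,7,8,9} 3
  6 to go: {2,3,5,7,8,9} 12  {2,3,6,7,8,9} 6  {3,4,6,7,8,9} 4  {3,5,6,7,8,9} 12  {4,5,6,7,8,9} 4
  7 to go: {2,3,4,6,7,8,9} 10  {2,3,5,6,7,8,9} 30  {3,4,5,6,7,8,9} 20
  8 to go: {2,3,4,5,6,7,8,9} 60
  if 0:p drops first: 60 orders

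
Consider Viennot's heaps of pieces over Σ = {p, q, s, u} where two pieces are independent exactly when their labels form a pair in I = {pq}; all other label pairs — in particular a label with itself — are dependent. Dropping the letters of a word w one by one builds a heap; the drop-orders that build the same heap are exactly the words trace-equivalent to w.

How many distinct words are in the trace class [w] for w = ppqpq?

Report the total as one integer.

10

#0=p has no predecessor
#1=p depends on [0:p]
#2=q has no predecessor
#3=p depends on [1:p]
#4=q depends on [2:q]
sources: [0:p, 2:q]
N(rest) = Σ N(rest − s) over sources s of rest; N(one piece) = 1:
  size 1 → [3]=1  [4]=1
  size 2 → [1,3]=1  [2,4]=1  [3,4]=2
  size 3 → [0,1,3]=1  [1,3,4]=3  [2,3,4]=3
  first=0(p) contributes 6
  first=2(q) contributes 4
|[w]| = 10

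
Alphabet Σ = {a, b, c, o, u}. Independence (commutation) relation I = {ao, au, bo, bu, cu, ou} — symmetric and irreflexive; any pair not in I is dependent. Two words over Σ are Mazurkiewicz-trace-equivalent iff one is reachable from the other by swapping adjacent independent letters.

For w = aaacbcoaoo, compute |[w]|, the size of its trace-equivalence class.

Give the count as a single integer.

#0=a has no predecessor
#1=a depends on [0:a]
#2=a depends on [1:a]
#3=c depends on [2:a]
#4=b depends on [3:c]
#5=c depends on [4:b]
#6=o depends on [5:c]
#7=a depends on [5:c]
#8=o depends on [6:o]
#9=o depends on [8:o]
sources: [0:a]
N(rest) = Σ N(rest − s) over sources s of rest; N(one piece) = 1:
  size 1 → [7]=1  [9]=1
  size 2 → [7,9]=2  [8,9]=1
  size 3 → [6,8,9]=1  [7,8,9]=3
  size 4 → [6,7,8,9]=4
  size 5 → [5,6,7,8,9]=4
  size 6 → [4,5,6,7,8,9]=4
  size 7 → [3,4,5,6,7,8,9]=4
  size 8 → [2,3,4,5,6,7,8,9]=4
  first=0(a) contributes 4

4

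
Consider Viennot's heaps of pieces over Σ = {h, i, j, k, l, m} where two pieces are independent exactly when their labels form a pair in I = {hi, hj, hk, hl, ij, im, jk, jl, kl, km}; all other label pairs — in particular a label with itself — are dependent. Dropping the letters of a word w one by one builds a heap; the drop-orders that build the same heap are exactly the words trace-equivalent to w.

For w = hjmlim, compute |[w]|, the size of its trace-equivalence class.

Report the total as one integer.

drop 0:h onto floor
drop 1:j onto floor
drop 2:m onto {0:h, 1:j}
drop 3:l onto {2:m}
drop 4:i onto {3:l}
drop 5:m onto {3:l}
ground layer = {0:h, 1:j}
drop-orders for the pieces not yet dropped (sum over which currently-grounded one goes next):
  1 to go: {4} 1  {5} 1
  2 to go: {4,5} 2
  3 to go: {3,4,5} 2
  4 to go: {2,3,4,5} 2
  if 0:h drops first: 2 orders
  if 1:j drops first: 2 orders
heap linearizations: 4

4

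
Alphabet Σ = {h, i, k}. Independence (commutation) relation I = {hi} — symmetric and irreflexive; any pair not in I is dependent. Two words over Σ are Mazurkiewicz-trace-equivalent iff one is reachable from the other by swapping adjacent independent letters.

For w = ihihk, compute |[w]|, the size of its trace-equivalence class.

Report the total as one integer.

piece 0:i — minimal
piece 1:h — minimal
piece 2:i rests on {0:i}
piece 3:h rests on {1:h}
piece 4:k rests on {2:i, 3:h}
minimal pieces: {0:i, 1:h}
ways to finish when only these pieces remain (= sum over removing one remaining piece with nothing left below it):
  1 left: {4}→1
  2 left: {2,4}→1  {3,4}→1
  3 left: {0,2,4}→1  {1,3,4}→1  {2,3,4}→2
  placing 0:i first → 3 extensions
  placing 1:h first → 3 extensions
total linear extensions = 6

6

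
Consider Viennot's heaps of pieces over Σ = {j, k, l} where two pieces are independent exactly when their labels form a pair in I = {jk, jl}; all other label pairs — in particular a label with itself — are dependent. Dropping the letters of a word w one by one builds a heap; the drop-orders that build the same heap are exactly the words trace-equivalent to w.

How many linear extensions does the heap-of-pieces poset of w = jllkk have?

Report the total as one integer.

5

drop 0:j onto floor
drop 1:l onto floor
drop 2:l onto {1:l}
drop 3:k onto {2:l}
drop 4:k onto {3:k}
ground layer = {0:j, 1:l}
drop-orders for the pieces not yet dropped (sum over which currently-grounded one goes next):
  1 to go: {0} 1  {4} 1
  2 to go: {0,4} 2  {3,4} 1
  3 to go: {0,3,4} 3  {2,3,4} 1
  if 0:j drops first: 1 orders
  if 1:l drops first: 4 orders
heap linearizations: 5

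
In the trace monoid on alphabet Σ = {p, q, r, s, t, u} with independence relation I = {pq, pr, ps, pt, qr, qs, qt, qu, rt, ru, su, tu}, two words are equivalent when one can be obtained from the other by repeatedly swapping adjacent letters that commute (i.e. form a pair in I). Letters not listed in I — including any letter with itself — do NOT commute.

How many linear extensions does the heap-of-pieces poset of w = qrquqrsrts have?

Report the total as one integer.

#0=q has no predecessor
#1=r has no predecessor
#2=q depends on [0:q]
#3=u has no predecessor
#4=q depends on [2:q]
#5=r depends on [1:r]
#6=s depends on [5:r]
#7=r depends on [6:s]
#8=t depends on [6:s]
#9=s depends on [7:r, 8:t]
sources: [0:q, 1:r, 3:u]
N(rest) = Σ N(rest − s) over sources s of rest; N(one piece) = 1:
  size 1 → [3]=1  [4]=1  [9]=1
  size 2 → [2,4]=1  [3,4]=2  [3,9]=2  [4,9]=2  [7,9]=1  [8,9]=1
  size 3 → [0,2,4]=1  [2,3,4]=3  [2,4,9]=3  [3,4,9]=6  [3,7,9]=3  [3,8,9]=3  [4,7,9]=3  [4,8,9]=3  [7,8,9]=2
  size 4 → [0,2,3,4]=4  [0,2,4,9]=4  [2,3,4,9]=12  [2,4,7,9]=6  [2,4,8,9]=6  [3,4,7,9]=12  [3,4,8,9]=12  [3,7,8,9]=8  [4,7,8,9]=8  [6,7,8,9]=2
  size 5 → [0,2,3,4,9]=20  [0,2,4,7,9]=10  [0,2,4,8,9]=10  [2,3,4,7,9]=30  [2,3,4,8,9]=30  [2,4,7,8,9]=20  [3,4,7,8,9]=40  [3,6,7,8,9]=10  [4,6,7,8,9]=10  [5,6,7,8,9]=2
  size 6 → [0,2,3,4,7,9]=60  [0,2,3,4,8,9]=60  [0,2,4,7,8,9]=40  [1,5,6,7,8,9]=2  [2,3,4,7,8,9]=120  [2,4,6,7,8,9]=30  [3,4,6,7,8,9]=60  [3,5,6,7,8,9]=12  [4,5,6,7,8,9]=12
  size 7 → [0,2,3,4,7,8,9]=280  [0,2,4,6,7,8,9]=70  [1,3,5,6,7,8,9]=14  [1,4,5,6,7,8,9]=14  [2,3,4,6,7,8,9]=210  [2,4,5,6,7,8,9]=42  [3,4,5,6,7,8,9]=84
  size 8 → [0,2,3,4,6,7,8,9]=560  [0,2,4,5,6,7,8,9]=112  [1,2,4,5,6,7,8,9]=56  [1,3,4,5,6,7,8,9]=112  [2,3,4,5,6,7,8,9]=336
  first=0(q) contributes 504
  first=1(r) contributes 1008
  first=3(u) contributes 168
|[w]| = 1680

1680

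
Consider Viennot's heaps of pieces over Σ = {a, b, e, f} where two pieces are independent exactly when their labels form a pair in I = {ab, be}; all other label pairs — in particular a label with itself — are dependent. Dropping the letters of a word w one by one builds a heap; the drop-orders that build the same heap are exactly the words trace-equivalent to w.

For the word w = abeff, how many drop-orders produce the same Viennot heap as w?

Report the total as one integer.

drop 0:a onto floor
drop 1:b onto floor
drop 2:e onto {0:a}
drop 3:f onto {1:b, 2:e}
drop 4:f onto {3:f}
ground layer = {0:a, 1:b}
drop-orders for the pieces not yet dropped (sum over which currently-grounded one goes next):
  1 to go: {4} 1
  2 to go: {3,4} 1
  3 to go: {1,3,4} 1  {2,3,4} 1
  if 0:a drops first: 2 orders
  if 1:b drops first: 1 orders
heap linearizations: 3

3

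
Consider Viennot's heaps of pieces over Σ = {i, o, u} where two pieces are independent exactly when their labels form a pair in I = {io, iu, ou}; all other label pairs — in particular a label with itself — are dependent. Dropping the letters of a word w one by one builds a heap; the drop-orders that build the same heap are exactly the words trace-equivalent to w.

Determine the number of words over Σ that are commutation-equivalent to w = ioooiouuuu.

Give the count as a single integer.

3150

#0=i has no predecessor
#1=o has no predecessor
#2=o depends on [1:o]
#3=o depends on [2:o]
#4=i depends on [0:i]
#5=o depends on [3:o]
#6=u has no predecessor
#7=u depends on [6:u]
#8=u depends on [7:u]
#9=u depends on [8:u]
sources: [0:i, 1:o, 6:u]
N(rest) = Σ N(rest − s) over sources s of rest; N(one piece) = 1:
  size 1 → [4]=1  [5]=1  [9]=1
  size 2 → [0,4]=1  [3,5]=1  [4,5]=2  [4,9]=2  [5,9]=2  [8,9]=1
  size 3 → [0,4,5]=3  [0,4,9]=3  [2,3,5]=1  [3,4,5]=3  [3,5,9]=3  [4,5,9]=6  [4,8,9]=3  [5,8,9]=3  [7,8,9]=1
  size 4 → [0,3,4,5]=6  [0,4,5,9]=12  [0,4,8,9]=6  [1,2,3,5]=1  [2,3,4,5]=4  [2,3,5,9]=4  [3,4,5,9]=12  [3,5,8,9]=6  [4,5,8,9]=12  [4,7,8,9]=4  [5,7,8,9]=4  [6,7,8,9]=1
  size 5 → [0,2,3,4,5]=10  [0,3,4,5,9]=30  [0,4,5,8,9]=30  [0,4,7,8,9]=10  [1,2,3,4,5]=5  [1,2,3,5,9]=5  [2,3,4,5,9]=20  [2,3,5,8,9]=10  [3,4,5,8,9]=30  [3,5,7,8,9]=10  [4,5,7,8,9]=20  [4,6,7,8,9]=5  [5,6,7,8,9]=5
  size 6 → [0,1,2,3,4,5]=15  [0,2,3,4,5,9]=60  [0,3,4,5,8,9]=90  [0,4,5,7,8,9]=60  [0,4,6,7,8,9]=15  [1,2,3,4,5,9]=30  [1,2,3,5,8,9]=15  [2,3,4,5,8,9]=60  [2,3,5,7,8,9]=20  [3,4,5,7,8,9]=60  [3,5,6,7,8,9]=15  [4,5,6,7,8,9]=30
  size 7 → [0,1,2,3,4,5,9]=105  [0,2,3,4,5,8,9]=210  [0,3,4,5,7,8,9]=210  [0,4,5,6,7,8,9]=105  [1,2,3,4,5,8,9]=105  [1,2,3,5,7,8,9]=35  [2,3,4,5,7,8,9]=140  [2,3,5,6,7,8,9]=35  [3,4,5,6,7,8,9]=105
  size 8 → [0,1,2,3,4,5,8,9]=420  [0,2,3,4,5,7,8,9]=560  [0,3,4,5,6,7,8,9]=420  [1,2,3,4,5,7,8,9]=280  [1,2,3,5,6,7,8,9]=70  [2,3,4,5,6,7,8,9]=280
  first=0(i) contributes 630
  first=1(o) contributes 1260
  first=6(u) contributes 1260
|[w]| = 3150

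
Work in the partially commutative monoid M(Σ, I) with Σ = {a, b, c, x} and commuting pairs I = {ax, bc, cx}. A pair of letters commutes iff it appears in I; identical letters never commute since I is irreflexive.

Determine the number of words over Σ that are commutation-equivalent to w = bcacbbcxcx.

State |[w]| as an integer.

piece 0:b — minimal
piece 1:c — minimal
piece 2:a rests on {0:b, 1:c}
piece 3:c rests on {2:a}
piece 4:b rests on {2:a}
piece 5:b rests on {4:b}
piece 6:c rests on {3:c}
piece 7:x rests on {5:b}
piece 8:c rests on {6:c}
piece 9:x rests on {7:x}
minimal pieces: {0:b, 1:c}
ways to finish when only these pieces remain (= sum over removing one remaining piece with nothing left below it):
  1 left: {8}→1  {9}→1
  2 left: {6,8}→1  {7,9}→1  {8,9}→2
  3 left: {3,6,8}→1  {5,7,9}→1  {6,8,9}→3  {7,8,9}→3
  4 left: {3,6,8,9}→4  {4,5,7,9}→1  {5,7,8,9}→4  {6,7,8,9}→6
  5 left: {3,6,7,8,9}→10  {4,5,7,8,9}→5  {5,6,7,8,9}→10
  6 left: {3,5,6,7,8,9}→20  {4,5,6,7,8,9}→15
  7 left: {3,4,5,6,7,8,9}→35
  8 left: {2,3,4,5,6,7,8,9}→35
  placing 0:b first → 35 extensions
  placing 1:c first → 35 extensions
total linear extensions = 70

70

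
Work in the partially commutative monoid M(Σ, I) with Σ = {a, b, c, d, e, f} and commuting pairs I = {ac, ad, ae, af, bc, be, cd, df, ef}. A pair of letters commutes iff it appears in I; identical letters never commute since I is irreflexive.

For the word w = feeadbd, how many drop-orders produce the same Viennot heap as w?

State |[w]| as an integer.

20

piece 0:f — minimal
piece 1:e — minimal
piece 2:e rests on {1:e}
piece 3:a — minimal
piece 4:d rests on {2:e}
piece 5:b rests on {0:f, 3:a, 4:d}
piece 6:d rests on {5:b}
minimal pieces: {0:f, 1:e, 3:a}
ways to finish when only these pieces remain (= sum over removing one remaining piece with nothing left below it):
  1 left: {6}→1
  2 left: {5,6}→1
  3 left: {0,5,6}→1  {3,5,6}→1  {4,5,6}→1
  4 left: {0,3,5,6}→2  {0,4,5,6}→2  {2,4,5,6}→1  {3,4,5,6}→2
  5 left: {0,2,4,5,6}→3  {0,3,4,5,6}→6  {1,2,4,5,6}→1  {2,3,4,5,6}→3
  placing 0:f first → 4 extensions
  placing 1:e first → 12 extensions
  placing 3:a first → 4 extensions
total linear extensions = 20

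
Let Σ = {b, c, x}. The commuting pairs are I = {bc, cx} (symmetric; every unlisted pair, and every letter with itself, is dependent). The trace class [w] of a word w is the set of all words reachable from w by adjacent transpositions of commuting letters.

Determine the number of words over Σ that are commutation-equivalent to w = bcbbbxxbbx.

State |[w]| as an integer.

drop 0:b onto floor
drop 1:c onto floor
drop 2:b onto {0:b}
drop 3:b onto {2:b}
drop 4:b onto {3:b}
drop 5:x onto {4:b}
drop 6:x onto {5:x}
drop 7:b onto {6:x}
drop 8:b onto {7:b}
drop 9:x onto {8:b}
ground layer = {0:b, 1:c}
drop-orders for the pieces not yet dropped (sum over which currently-grounded one goes next):
  1 to go: {1} 1  {9} 1
  2 to go: {1,9} 2  {8,9} 1
  3 to go: {1,8,9} 3  {7,8,9} 1
  4 to go: {1,7,8,9} 4  {6,7,8,9} 1
  5 to go: {1,6,7,8,9} 5  {5,6,7,8,9} 1
  6 to go: {1,5,6,7,8,9} 6  {4,5,6,7,8,9} 1
  7 to go: {1,4,5,6,7,8,9} 7  {3,4,5,6,7,8,9} 1
  8 to go: {1,3,4,5,6,7,8,9} 8  {2,3,4,5,6,7,8,9} 1
  if 0:b drops first: 9 orders
  if 1:c drops first: 1 orders
heap linearizations: 10

10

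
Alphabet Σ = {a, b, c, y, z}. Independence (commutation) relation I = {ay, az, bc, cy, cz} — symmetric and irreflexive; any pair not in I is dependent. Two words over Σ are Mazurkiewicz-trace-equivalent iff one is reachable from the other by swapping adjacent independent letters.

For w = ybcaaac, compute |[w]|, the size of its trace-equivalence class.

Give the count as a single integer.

3

#0=y has no predecessor
#1=b depends on [0:y]
#2=c has no predecessor
#3=a depends on [1:b, 2:c]
#4=a depends on [3:a]
#5=a depends on [4:a]
#6=c depends on [5:a]
sources: [0:y, 2:c]
N(rest) = Σ N(rest − s) over sources s of rest; N(one piece) = 1:
  size 1 → [6]=1
  size 2 → [5,6]=1
  size 3 → [4,5,6]=1
  size 4 → [3,4,5,6]=1
  size 5 → [1,3,4,5,6]=1  [2,3,4,5,6]=1
  first=0(y) contributes 2
  first=2(c) contributes 1
|[w]| = 3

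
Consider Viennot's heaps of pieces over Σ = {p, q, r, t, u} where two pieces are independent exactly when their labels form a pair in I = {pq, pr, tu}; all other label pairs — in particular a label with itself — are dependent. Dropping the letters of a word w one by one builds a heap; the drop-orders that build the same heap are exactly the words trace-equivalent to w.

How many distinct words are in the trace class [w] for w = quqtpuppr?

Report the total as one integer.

3

piece 0:q — minimal
piece 1:u rests on {0:q}
piece 2:q rests on {1:u}
piece 3:t rests on {2:q}
piece 4:p rests on {3:t}
piece 5:u rests on {4:p}
piece 6:p rests on {5:u}
piece 7:p rests on {6:p}
piece 8:r rests on {5:u}
minimal pieces: {0:q}
ways to finish when only these pieces remain (= sum over removing one remaining piece with nothing left below it):
  1 left: {7}→1  {8}→1
  2 left: {6,7}→1  {7,8}→2
  3 left: {6,7,8}→3
  4 left: {5,6,7,8}→3
  5 left: {4,5,6,7,8}→3
  6 left: {3,4,5,6,7,8}→3
  7 left: {2,3,4,5,6,7,8}→3
  placing 0:q first → 3 extensions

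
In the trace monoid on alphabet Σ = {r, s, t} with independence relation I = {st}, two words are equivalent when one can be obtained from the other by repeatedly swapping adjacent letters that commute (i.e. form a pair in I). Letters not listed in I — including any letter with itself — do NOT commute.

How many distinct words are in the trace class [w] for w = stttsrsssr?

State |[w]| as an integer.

0(s) covers ∅
1(t) covers ∅
2(t) covers 1:t
3(t) covers 2:t
4(s) covers 0:s
5(r) covers 3:t, 4:s
6(s) covers 5:r
7(s) covers 6:s
8(s) covers 7:s
9(r) covers 8:s
floor of heap: 0:s, 1:t
completions by unplaced set U, small U first (add the entries for U minus each lowest piece of U):
  |U|=1: {9}:1
  |U|=2: {8,9}:1
  |U|=3: {7,8,9}:1
  |U|=4: {6,7,8,9}:1
  |U|=5: {5,6,7,8,9}:1
  |U|=6: {3,5,6,7,8,9}:1  {4,5,6,7,8,9}:1
  |U|=7: {0,4,5,6,7,8,9}:1  {2,3,5,6,7,8,9}:1  {3,4,5,6,7,8,9}:2
  |U|=8: {0,3,4,5,6,7,8,9}:3  {1,2,3,5,6,7,8,9}:1  {2,3,4,5,6,7,8,9}:3
  start at 0(s): 4
  start at 1(t): 6
sum over floor = 10

10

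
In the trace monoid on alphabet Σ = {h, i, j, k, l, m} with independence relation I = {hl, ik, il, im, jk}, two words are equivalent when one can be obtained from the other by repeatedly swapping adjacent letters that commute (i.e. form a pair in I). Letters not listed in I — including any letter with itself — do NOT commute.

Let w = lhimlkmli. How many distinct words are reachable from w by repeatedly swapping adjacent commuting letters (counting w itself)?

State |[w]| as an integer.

49

piece 0:l — minimal
piece 1:h — minimal
piece 2:i rests on {1:h}
piece 3:m rests on {0:l, 1:h}
piece 4:l rests on {3:m}
piece 5:k rests on {4:l}
piece 6:m rests on {5:k}
piece 7:l rests on {6:m}
piece 8:i rests on {2:i}
minimal pieces: {0:l, 1:h}
ways to finish when only these pieces remain (= sum over removing one remaining piece with nothing left below it):
  1 left: {7}→1  {8}→1
  2 left: {2,8}→1  {6,7}→1  {7,8}→2
  3 left: {2,7,8}→3  {5,6,7}→1  {6,7,8}→3
  4 left: {2,6,7,8}→6  {4,5,6,7}→1  {5,6,7,8}→4
  5 left: {2,5,6,7,8}→10  {3,4,5,6,7}→1  {4,5,6,7,8}→5
  6 left: {0,3,4,5,6,7}→1  {2,4,5,6,7,8}→15  {3,4,5,6,7,8}→6
  7 left: {0,3,4,5,6,7,8}→7  {2,3,4,5,6,7,8}→21
  placing 0:l first → 21 extensions
  placing 1:h first → 28 extensions
total linear extensions = 49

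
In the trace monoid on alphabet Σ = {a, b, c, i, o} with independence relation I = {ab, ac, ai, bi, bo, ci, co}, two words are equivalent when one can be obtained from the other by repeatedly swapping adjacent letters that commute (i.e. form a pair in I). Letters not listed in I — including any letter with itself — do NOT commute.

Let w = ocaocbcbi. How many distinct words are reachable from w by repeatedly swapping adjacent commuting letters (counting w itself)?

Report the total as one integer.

0(o) covers ∅
1(c) covers ∅
2(a) covers 0:o
3(o) covers 2:a
4(c) covers 1:c
5(b) covers 4:c
6(c) covers 5:b
7(b) covers 6:c
8(i) covers 3:o
floor of heap: 0:o, 1:c
completions by unplaced set U, small U first (add the entries for U minus each lowest piece of U):
  |U|=1: {7}:1  {8}:1
  |U|=2: {3,8}:1  {6,7}:1  {7,8}:2
  |U|=3: {2,3,8}:1  {3,7,8}:3  {5,6,7}:1  {6,7,8}:3
  |U|=4: {0,2,3,8}:1  {2,3,7,8}:4  {3,6,7,8}:6  {4,5,6,7}:1  {5,6,7,8}:4
  |U|=5: {0,2,3,7,8}:5  {1,4,5,6,7}:1  {2,3,6,7,8}:10  {3,5,6,7,8}:10  {4,5,6,7,8}:5
  |U|=6: {0,2,3,6,7,8}:15  {1,4,5,6,7,8}:6  {2,3,5,6,7,8}:20  {3,4,5,6,7,8}:15
  |U|=7: {0,2,3,5,6,7,8}:35  {1,3,4,5,6,7,8}:21  {2,3,4,5,6,7,8}:35
  start at 0(o): 56
  start at 1(c): 70
sum over floor = 126

126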